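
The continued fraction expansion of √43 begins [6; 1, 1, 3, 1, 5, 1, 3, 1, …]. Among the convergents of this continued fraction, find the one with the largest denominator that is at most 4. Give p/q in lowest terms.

13/2

a_0 = 6: 6/1  (≤ bound)
a_1 = 1: 7/1  (≤ bound)
a_2 = 1: 13/2  (≤ bound)
a_3 = 3: 46/7  (> 4, stop)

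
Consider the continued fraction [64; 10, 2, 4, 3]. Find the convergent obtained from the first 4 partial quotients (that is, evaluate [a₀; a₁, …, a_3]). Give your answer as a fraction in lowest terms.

Work from the innermost term outward:
Start with 4.
2 + 1/(4/1) = 2 + 1/4 = 9/4
10 + 1/(9/4) = 10 + 4/9 = 94/9
64 + 1/(94/9) = 64 + 9/94 = 6025/94

6025/94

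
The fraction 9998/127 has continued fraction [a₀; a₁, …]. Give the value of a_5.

9998 = 78·127 + 92, so a_0 = 78
127 = 1·92 + 35, so a_1 = 1
92 = 2·35 + 22, so a_2 = 2
35 = 1·22 + 13, so a_3 = 1
22 = 1·13 + 9, so a_4 = 1
13 = 1·9 + 4, so a_5 = 1

1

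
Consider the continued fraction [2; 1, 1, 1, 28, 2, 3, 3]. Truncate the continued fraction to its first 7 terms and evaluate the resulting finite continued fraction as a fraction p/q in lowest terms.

1627/611

Work from the innermost term outward:
Start with 3.
2 + 1/(3/1) = 2 + 1/3 = 7/3
28 + 1/(7/3) = 28 + 3/7 = 199/7
1 + 1/(199/7) = 1 + 7/199 = 206/199
1 + 1/(206/199) = 1 + 199/206 = 405/206
1 + 1/(405/206) = 1 + 206/405 = 611/405
2 + 1/(611/405) = 2 + 405/611 = 1627/611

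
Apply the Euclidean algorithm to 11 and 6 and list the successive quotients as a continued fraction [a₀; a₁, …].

11 ÷ 6 → quotient 1, remainder 5
6 ÷ 5 → quotient 1, remainder 1
5 ÷ 1 → quotient 5, remainder 0

[1; 1, 5]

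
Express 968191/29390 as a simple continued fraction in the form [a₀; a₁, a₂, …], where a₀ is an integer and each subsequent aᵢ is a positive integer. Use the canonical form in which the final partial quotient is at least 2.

Run the Euclidean algorithm, recording each quotient:
⌊968191/29390⌋ = 32, remainder 27711
⌊29390/27711⌋ = 1, remainder 1679
⌊27711/1679⌋ = 16, remainder 847
⌊1679/847⌋ = 1, remainder 832
⌊847/832⌋ = 1, remainder 15
⌊832/15⌋ = 55, remainder 7
⌊15/7⌋ = 2, remainder 1
⌊7/1⌋ = 7, remainder 0

[32; 1, 16, 1, 1, 55, 2, 7]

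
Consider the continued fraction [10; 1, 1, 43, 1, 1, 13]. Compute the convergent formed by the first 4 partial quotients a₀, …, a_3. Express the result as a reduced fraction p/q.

914/87

a_0 = 10: 10/1
a_1 = 1: 11/1
a_2 = 1: 21/2
a_3 = 43: 914/87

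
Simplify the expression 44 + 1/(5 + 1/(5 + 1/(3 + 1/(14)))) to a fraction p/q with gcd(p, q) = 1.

52501/1188

a_0 = 44: 44/1
a_1 = 5: 221/5
a_2 = 5: 1149/26
a_3 = 3: 3668/83
a_4 = 14: 52501/1188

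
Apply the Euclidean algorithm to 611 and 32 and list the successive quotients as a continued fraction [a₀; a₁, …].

[19; 10, 1, 2]

611 = 19·32 + 3, so a_0 = 19
32 = 10·3 + 2, so a_1 = 10
3 = 1·2 + 1, so a_2 = 1
2 = 2·1 + 0, so a_3 = 2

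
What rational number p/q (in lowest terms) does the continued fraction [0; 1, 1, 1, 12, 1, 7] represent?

214/325

Starting at the tail and folding back:
Start with 7.
1 + 1/(7/1) = 1 + 1/7 = 8/7
12 + 1/(8/7) = 12 + 7/8 = 103/8
1 + 1/(103/8) = 1 + 8/103 = 111/103
1 + 1/(111/103) = 1 + 103/111 = 214/111
1 + 1/(214/111) = 1 + 111/214 = 325/214
0 + 1/(325/214) = 0 + 214/325 = 214/325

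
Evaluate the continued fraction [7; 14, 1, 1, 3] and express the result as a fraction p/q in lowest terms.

721/102

a_0 = 7: 7/1
a_1 = 14: 99/14
a_2 = 1: 106/15
a_3 = 1: 205/29
a_4 = 3: 721/102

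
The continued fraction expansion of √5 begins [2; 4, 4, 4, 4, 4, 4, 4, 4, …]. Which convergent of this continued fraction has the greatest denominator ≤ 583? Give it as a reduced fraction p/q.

List convergents until the denominator exceeds the bound:
a_0 = 2: 2/1  (≤ bound)
a_1 = 4: 9/4  (≤ bound)
a_2 = 4: 38/17  (≤ bound)
a_3 = 4: 161/72  (≤ bound)
a_4 = 4: 682/305  (≤ bound)
a_5 = 4: 2889/1292  (> 583, stop)

682/305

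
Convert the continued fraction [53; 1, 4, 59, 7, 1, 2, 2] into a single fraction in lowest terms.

a_0 = 53: 53/1
a_1 = 1: 54/1
a_2 = 4: 269/5
a_3 = 59: 15925/296
a_4 = 7: 111744/2077
a_5 = 1: 127669/2373
a_6 = 2: 367082/6823
a_7 = 2: 861833/16019

861833/16019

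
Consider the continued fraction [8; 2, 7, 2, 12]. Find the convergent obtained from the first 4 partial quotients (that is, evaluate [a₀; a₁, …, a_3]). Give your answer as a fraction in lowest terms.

Start with 2.
7 + 1/(2/1) = 7 + 1/2 = 15/2
2 + 1/(15/2) = 2 + 2/15 = 32/15
8 + 1/(32/15) = 8 + 15/32 = 271/32

271/32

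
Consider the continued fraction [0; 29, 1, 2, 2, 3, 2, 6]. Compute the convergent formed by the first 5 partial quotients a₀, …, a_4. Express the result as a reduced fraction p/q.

7/208

Starting at the tail and folding back:
Start with 2.
2 + 1/(2/1) = 2 + 1/2 = 5/2
1 + 1/(5/2) = 1 + 2/5 = 7/5
29 + 1/(7/5) = 29 + 5/7 = 208/7
0 + 1/(208/7) = 0 + 7/208 = 7/208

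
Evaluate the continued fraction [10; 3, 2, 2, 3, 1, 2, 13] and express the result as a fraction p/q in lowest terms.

28605/2779

Compute successive convergents:
a_0 = 10: 10/1
a_1 = 3: 31/3
a_2 = 2: 72/7
a_3 = 2: 175/17
a_4 = 3: 597/58
a_5 = 1: 772/75
a_6 = 2: 2141/208
a_7 = 13: 28605/2779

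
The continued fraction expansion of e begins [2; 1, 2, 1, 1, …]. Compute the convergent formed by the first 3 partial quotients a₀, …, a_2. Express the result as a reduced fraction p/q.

8/3

a_0 = 2: 2/1
a_1 = 1: 3/1
a_2 = 2: 8/3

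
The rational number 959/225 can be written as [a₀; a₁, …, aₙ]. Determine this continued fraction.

⌊959/225⌋ = 4, remainder 59
⌊225/59⌋ = 3, remainder 48
⌊59/48⌋ = 1, remainder 11
⌊48/11⌋ = 4, remainder 4
⌊11/4⌋ = 2, remainder 3
⌊4/3⌋ = 1, remainder 1
⌊3/1⌋ = 3, remainder 0

[4; 3, 1, 4, 2, 1, 3]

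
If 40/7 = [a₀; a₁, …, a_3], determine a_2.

⌊40/7⌋ = 5, remainder 5
⌊7/5⌋ = 1, remainder 2
⌊5/2⌋ = 2, remainder 1

2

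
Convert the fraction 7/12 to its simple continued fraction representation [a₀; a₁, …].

[0; 1, 1, 2, 2]

Repeatedly divide and take the remainder:
⌊7/12⌋ = 0, remainder 7
⌊12/7⌋ = 1, remainder 5
⌊7/5⌋ = 1, remainder 2
⌊5/2⌋ = 2, remainder 1
⌊2/1⌋ = 2, remainder 0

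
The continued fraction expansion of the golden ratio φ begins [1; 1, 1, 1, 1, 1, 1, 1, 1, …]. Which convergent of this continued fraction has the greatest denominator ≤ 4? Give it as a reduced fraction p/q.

5/3

List convergents until the denominator exceeds the bound:
a_0 = 1: 1/1  (≤ bound)
a_1 = 1: 2/1  (≤ bound)
a_2 = 1: 3/2  (≤ bound)
a_3 = 1: 5/3  (≤ bound)
a_4 = 1: 8/5  (> 4, stop)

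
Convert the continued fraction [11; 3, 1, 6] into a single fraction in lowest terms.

a_0 = 11: 11/1
a_1 = 3: 34/3
a_2 = 1: 45/4
a_3 = 6: 304/27

304/27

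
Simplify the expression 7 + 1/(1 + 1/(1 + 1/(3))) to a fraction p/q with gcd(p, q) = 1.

a_0 = 7: 7/1
a_1 = 1: 8/1
a_2 = 1: 15/2
a_3 = 3: 53/7

53/7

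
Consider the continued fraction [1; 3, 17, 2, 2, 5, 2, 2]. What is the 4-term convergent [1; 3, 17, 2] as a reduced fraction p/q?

142/107

Compute successive convergents:
a_0 = 1: 1/1
a_1 = 3: 4/3
a_2 = 17: 69/52
a_3 = 2: 142/107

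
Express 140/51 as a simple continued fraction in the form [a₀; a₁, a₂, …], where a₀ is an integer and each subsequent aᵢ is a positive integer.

[2; 1, 2, 1, 12]

Run the Euclidean algorithm, recording each quotient:
⌊140/51⌋ = 2, remainder 38
⌊51/38⌋ = 1, remainder 13
⌊38/13⌋ = 2, remainder 12
⌊13/12⌋ = 1, remainder 1
⌊12/1⌋ = 12, remainder 0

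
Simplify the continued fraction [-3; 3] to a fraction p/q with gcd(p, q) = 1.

a_0 = -3: -3/1
a_1 = 3: -8/3

-8/3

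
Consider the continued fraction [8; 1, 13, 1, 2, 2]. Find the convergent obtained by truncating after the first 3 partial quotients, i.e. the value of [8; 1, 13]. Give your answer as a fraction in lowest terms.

125/14

Work from the innermost term outward:
Start with 13.
1 + 1/(13/1) = 1 + 1/13 = 14/13
8 + 1/(14/13) = 8 + 13/14 = 125/14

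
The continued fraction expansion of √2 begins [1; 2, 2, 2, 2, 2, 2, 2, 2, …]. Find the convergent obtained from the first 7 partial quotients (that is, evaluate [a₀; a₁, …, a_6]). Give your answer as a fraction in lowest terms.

239/169

a_0 = 1: 1/1
a_1 = 2: 3/2
a_2 = 2: 7/5
a_3 = 2: 17/12
a_4 = 2: 41/29
a_5 = 2: 99/70
a_6 = 2: 239/169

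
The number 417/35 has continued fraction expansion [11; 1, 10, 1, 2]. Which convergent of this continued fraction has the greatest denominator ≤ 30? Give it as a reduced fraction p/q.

143/12

a_0 = 11: 11/1  (≤ bound)
a_1 = 1: 12/1  (≤ bound)
a_2 = 10: 131/11  (≤ bound)
a_3 = 1: 143/12  (≤ bound)
a_4 = 2: 417/35  (> 30, stop)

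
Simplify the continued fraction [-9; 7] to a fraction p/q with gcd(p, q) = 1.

-62/7

a_0 = -9: -9/1
a_1 = 7: -62/7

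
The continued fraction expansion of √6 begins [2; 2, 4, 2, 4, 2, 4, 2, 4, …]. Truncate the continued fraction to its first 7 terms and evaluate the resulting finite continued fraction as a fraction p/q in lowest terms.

a_0 = 2: 2/1
a_1 = 2: 5/2
a_2 = 4: 22/9
a_3 = 2: 49/20
a_4 = 4: 218/89
a_5 = 2: 485/198
a_6 = 4: 2158/881

2158/881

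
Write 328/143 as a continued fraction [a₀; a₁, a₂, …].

[2; 3, 2, 2, 8]

⌊328/143⌋ = 2, remainder 42
⌊143/42⌋ = 3, remainder 17
⌊42/17⌋ = 2, remainder 8
⌊17/8⌋ = 2, remainder 1
⌊8/1⌋ = 8, remainder 0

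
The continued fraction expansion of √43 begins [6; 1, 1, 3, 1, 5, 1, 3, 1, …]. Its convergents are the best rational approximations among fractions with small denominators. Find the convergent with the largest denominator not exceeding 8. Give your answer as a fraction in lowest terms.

a_0 = 6: 6/1  (≤ bound)
a_1 = 1: 7/1  (≤ bound)
a_2 = 1: 13/2  (≤ bound)
a_3 = 3: 46/7  (≤ bound)
a_4 = 1: 59/9  (> 8, stop)

46/7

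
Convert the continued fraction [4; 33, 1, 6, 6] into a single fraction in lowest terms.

5867/1456

Work from the innermost term outward:
Start with 6.
6 + 1/(6/1) = 6 + 1/6 = 37/6
1 + 1/(37/6) = 1 + 6/37 = 43/37
33 + 1/(43/37) = 33 + 37/43 = 1456/43
4 + 1/(1456/43) = 4 + 43/1456 = 5867/1456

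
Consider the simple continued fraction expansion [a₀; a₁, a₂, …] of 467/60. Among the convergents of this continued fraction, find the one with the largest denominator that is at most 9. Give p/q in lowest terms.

List convergents until the denominator exceeds the bound:
a_0 = 7: 7/1  (≤ bound)
a_1 = 1: 8/1  (≤ bound)
a_2 = 3: 31/4  (≤ bound)
a_3 = 1: 39/5  (≤ bound)
a_4 = 1: 70/9  (≤ bound)
a_5 = 1: 109/14  (> 9, stop)

70/9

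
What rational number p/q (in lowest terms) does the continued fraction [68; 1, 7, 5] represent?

2824/41

Collapse the nested fraction from the inside out:
Start with 5.
7 + 1/(5/1) = 7 + 1/5 = 36/5
1 + 1/(36/5) = 1 + 5/36 = 41/36
68 + 1/(41/36) = 68 + 36/41 = 2824/41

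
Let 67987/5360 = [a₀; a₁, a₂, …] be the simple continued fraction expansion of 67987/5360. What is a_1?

1

Repeatedly divide and take the remainder:
67987 = 12·5360 + 3667, so a_0 = 12
5360 = 1·3667 + 1693, so a_1 = 1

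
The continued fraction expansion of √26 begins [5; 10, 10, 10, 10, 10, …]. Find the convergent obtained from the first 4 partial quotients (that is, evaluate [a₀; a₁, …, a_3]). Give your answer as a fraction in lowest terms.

a_0 = 5: 5/1
a_1 = 10: 51/10
a_2 = 10: 515/101
a_3 = 10: 5201/1020

5201/1020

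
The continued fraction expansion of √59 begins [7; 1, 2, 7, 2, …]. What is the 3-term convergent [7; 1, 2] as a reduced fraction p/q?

23/3

a_0 = 7: 7/1
a_1 = 1: 8/1
a_2 = 2: 23/3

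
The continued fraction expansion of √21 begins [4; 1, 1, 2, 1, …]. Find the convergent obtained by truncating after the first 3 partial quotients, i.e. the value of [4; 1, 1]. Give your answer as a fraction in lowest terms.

Start with 1.
1 + 1/(1/1) = 1 + 1/1 = 2/1
4 + 1/(2/1) = 4 + 1/2 = 9/2

9/2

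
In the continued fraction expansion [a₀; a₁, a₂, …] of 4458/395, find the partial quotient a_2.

2

Apply division with remainder until the remainder is 0:
4458 = 11·395 + 113, so a_0 = 11
395 = 3·113 + 56, so a_1 = 3
113 = 2·56 + 1, so a_2 = 2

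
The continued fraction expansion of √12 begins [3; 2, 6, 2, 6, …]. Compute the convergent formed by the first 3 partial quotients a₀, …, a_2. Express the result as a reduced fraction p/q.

45/13

Build up convergents one term at a time:
a_0 = 3: 3/1
a_1 = 2: 7/2
a_2 = 6: 45/13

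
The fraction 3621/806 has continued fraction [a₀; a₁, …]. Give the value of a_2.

33

Run the Euclidean algorithm, recording each quotient:
⌊3621/806⌋ = 4, remainder 397
⌊806/397⌋ = 2, remainder 12
⌊397/12⌋ = 33, remainder 1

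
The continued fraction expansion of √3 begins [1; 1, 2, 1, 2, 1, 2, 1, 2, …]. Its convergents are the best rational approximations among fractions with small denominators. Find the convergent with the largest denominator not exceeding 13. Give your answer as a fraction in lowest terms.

19/11

List convergents until the denominator exceeds the bound:
a_0 = 1: 1/1  (≤ bound)
a_1 = 1: 2/1  (≤ bound)
a_2 = 2: 5/3  (≤ bound)
a_3 = 1: 7/4  (≤ bound)
a_4 = 2: 19/11  (≤ bound)
a_5 = 1: 26/15  (> 13, stop)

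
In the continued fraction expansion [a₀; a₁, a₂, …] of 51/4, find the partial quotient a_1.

⌊51/4⌋ = 12, remainder 3
⌊4/3⌋ = 1, remainder 1

1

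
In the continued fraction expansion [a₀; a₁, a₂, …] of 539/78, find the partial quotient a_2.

10

539 = 6·78 + 71, so a_0 = 6
78 = 1·71 + 7, so a_1 = 1
71 = 10·7 + 1, so a_2 = 10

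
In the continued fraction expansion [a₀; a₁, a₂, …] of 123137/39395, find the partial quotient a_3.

Apply division with remainder until the remainder is 0:
123137 ÷ 39395 → quotient 3, remainder 4952
39395 ÷ 4952 → quotient 7, remainder 4731
4952 ÷ 4731 → quotient 1, remainder 221
4731 ÷ 221 → quotient 21, remainder 90

21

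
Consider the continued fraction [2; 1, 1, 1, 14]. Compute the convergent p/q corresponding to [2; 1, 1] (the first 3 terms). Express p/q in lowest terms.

Compute successive convergents:
a_0 = 2: 2/1
a_1 = 1: 3/1
a_2 = 1: 5/2

5/2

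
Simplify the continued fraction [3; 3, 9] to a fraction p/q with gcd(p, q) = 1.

93/28

a_0 = 3: 3/1
a_1 = 3: 10/3
a_2 = 9: 93/28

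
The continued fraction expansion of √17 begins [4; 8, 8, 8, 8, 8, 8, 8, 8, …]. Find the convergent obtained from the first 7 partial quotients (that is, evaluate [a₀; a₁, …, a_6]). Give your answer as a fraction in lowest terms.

1166876/283009

Collapse the nested fraction from the inside out:
Start with 8.
8 + 1/(8/1) = 8 + 1/8 = 65/8
8 + 1/(65/8) = 8 + 8/65 = 528/65
8 + 1/(528/65) = 8 + 65/528 = 4289/528
8 + 1/(4289/528) = 8 + 528/4289 = 34840/4289
8 + 1/(34840/4289) = 8 + 4289/34840 = 283009/34840
4 + 1/(283009/34840) = 4 + 34840/283009 = 1166876/283009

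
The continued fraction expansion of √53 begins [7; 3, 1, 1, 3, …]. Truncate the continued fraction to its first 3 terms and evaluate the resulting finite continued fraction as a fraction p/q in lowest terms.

Start with 1.
3 + 1/(1/1) = 3 + 1/1 = 4/1
7 + 1/(4/1) = 7 + 1/4 = 29/4

29/4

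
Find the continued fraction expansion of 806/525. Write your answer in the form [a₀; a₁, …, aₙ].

[1; 1, 1, 6, 1, 1, 2, 7]

Run the Euclidean algorithm, recording each quotient:
806 = 1·525 + 281, so a_0 = 1
525 = 1·281 + 244, so a_1 = 1
281 = 1·244 + 37, so a_2 = 1
244 = 6·37 + 22, so a_3 = 6
37 = 1·22 + 15, so a_4 = 1
22 = 1·15 + 7, so a_5 = 1
15 = 2·7 + 1, so a_6 = 2
7 = 7·1 + 0, so a_7 = 7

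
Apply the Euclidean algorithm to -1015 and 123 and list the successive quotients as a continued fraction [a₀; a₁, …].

[-9; 1, 2, 1, 30]

⌊-1015/123⌋ = -9, remainder 92
⌊123/92⌋ = 1, remainder 31
⌊92/31⌋ = 2, remainder 30
⌊31/30⌋ = 1, remainder 1
⌊30/1⌋ = 30, remainder 0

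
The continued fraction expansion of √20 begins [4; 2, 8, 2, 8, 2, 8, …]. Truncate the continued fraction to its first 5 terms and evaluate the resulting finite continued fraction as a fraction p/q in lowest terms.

1364/305

Start with 8.
2 + 1/(8/1) = 2 + 1/8 = 17/8
8 + 1/(17/8) = 8 + 8/17 = 144/17
2 + 1/(144/17) = 2 + 17/144 = 305/144
4 + 1/(305/144) = 4 + 144/305 = 1364/305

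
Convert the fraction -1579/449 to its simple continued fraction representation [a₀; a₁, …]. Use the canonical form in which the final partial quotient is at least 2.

Apply division with remainder until the remainder is 0:
⌊-1579/449⌋ = -4, remainder 217
⌊449/217⌋ = 2, remainder 15
⌊217/15⌋ = 14, remainder 7
⌊15/7⌋ = 2, remainder 1
⌊7/1⌋ = 7, remainder 0

[-4; 2, 14, 2, 7]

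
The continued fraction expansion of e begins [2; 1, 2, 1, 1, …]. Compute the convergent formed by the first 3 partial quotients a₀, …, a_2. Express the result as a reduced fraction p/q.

Build up convergents one term at a time:
a_0 = 2: 2/1
a_1 = 1: 3/1
a_2 = 2: 8/3

8/3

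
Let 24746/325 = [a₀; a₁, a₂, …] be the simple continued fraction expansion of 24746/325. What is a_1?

7

24746 ÷ 325 → quotient 76, remainder 46
325 ÷ 46 → quotient 7, remainder 3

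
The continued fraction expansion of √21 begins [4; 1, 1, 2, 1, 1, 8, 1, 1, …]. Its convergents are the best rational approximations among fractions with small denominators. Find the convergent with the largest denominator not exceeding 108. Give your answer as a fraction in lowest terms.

472/103

List convergents until the denominator exceeds the bound:
a_0 = 4: 4/1  (≤ bound)
a_1 = 1: 5/1  (≤ bound)
a_2 = 1: 9/2  (≤ bound)
a_3 = 2: 23/5  (≤ bound)
a_4 = 1: 32/7  (≤ bound)
a_5 = 1: 55/12  (≤ bound)
a_6 = 8: 472/103  (≤ bound)
a_7 = 1: 527/115  (> 108, stop)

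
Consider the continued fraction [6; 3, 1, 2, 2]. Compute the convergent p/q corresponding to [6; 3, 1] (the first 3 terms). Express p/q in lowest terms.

Work from the innermost term outward:
Start with 1.
3 + 1/(1/1) = 3 + 1/1 = 4/1
6 + 1/(4/1) = 6 + 1/4 = 25/4

25/4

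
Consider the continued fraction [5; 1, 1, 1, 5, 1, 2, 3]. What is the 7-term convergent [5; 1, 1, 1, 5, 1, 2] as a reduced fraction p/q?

322/57

Build up convergents one term at a time:
a_0 = 5: 5/1
a_1 = 1: 6/1
a_2 = 1: 11/2
a_3 = 1: 17/3
a_4 = 5: 96/17
a_5 = 1: 113/20
a_6 = 2: 322/57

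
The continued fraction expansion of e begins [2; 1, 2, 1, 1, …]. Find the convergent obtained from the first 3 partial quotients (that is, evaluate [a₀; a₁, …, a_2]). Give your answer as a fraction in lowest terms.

8/3

Starting at the tail and folding back:
Start with 2.
1 + 1/(2/1) = 1 + 1/2 = 3/2
2 + 1/(3/2) = 2 + 2/3 = 8/3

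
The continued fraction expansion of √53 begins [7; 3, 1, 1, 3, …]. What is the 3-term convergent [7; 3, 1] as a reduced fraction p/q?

29/4

Start with 1.
3 + 1/(1/1) = 3 + 1/1 = 4/1
7 + 1/(4/1) = 7 + 1/4 = 29/4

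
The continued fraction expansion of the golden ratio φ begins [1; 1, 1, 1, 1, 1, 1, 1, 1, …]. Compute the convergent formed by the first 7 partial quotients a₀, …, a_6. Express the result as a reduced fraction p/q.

Start with 1.
1 + 1/(1/1) = 1 + 1/1 = 2/1
1 + 1/(2/1) = 1 + 1/2 = 3/2
1 + 1/(3/2) = 1 + 2/3 = 5/3
1 + 1/(5/3) = 1 + 3/5 = 8/5
1 + 1/(8/5) = 1 + 5/8 = 13/8
1 + 1/(13/8) = 1 + 8/13 = 21/13

21/13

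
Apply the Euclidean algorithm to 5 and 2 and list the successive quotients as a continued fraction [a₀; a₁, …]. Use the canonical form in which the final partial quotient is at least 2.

[2; 2]

⌊5/2⌋ = 2, remainder 1
⌊2/1⌋ = 2, remainder 0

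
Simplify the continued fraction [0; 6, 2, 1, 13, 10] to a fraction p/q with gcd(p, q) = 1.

a_0 = 0: 0/1
a_1 = 6: 1/6
a_2 = 2: 2/13
a_3 = 1: 3/19
a_4 = 13: 41/260
a_5 = 10: 413/2619

413/2619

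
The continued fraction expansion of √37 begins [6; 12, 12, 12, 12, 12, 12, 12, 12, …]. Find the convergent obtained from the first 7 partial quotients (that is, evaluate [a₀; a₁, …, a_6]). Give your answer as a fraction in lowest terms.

18798954/3090529

a_0 = 6: 6/1
a_1 = 12: 73/12
a_2 = 12: 882/145
a_3 = 12: 10657/1752
a_4 = 12: 128766/21169
a_5 = 12: 1555849/255780
a_6 = 12: 18798954/3090529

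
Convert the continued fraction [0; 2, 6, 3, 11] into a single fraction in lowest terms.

Compute successive convergents:
a_0 = 0: 0/1
a_1 = 2: 1/2
a_2 = 6: 6/13
a_3 = 3: 19/41
a_4 = 11: 215/464

215/464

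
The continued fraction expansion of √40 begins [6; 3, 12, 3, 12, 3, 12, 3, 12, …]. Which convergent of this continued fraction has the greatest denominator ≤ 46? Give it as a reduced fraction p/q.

234/37

a_0 = 6: 6/1  (≤ bound)
a_1 = 3: 19/3  (≤ bound)
a_2 = 12: 234/37  (≤ bound)
a_3 = 3: 721/114  (> 46, stop)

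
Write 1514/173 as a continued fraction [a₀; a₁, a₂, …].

1514 = 8·173 + 130, so a_0 = 8
173 = 1·130 + 43, so a_1 = 1
130 = 3·43 + 1, so a_2 = 3
43 = 43·1 + 0, so a_3 = 43

[8; 1, 3, 43]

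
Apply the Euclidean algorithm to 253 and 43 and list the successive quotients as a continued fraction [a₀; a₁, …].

[5; 1, 7, 1, 1, 2]

253 ÷ 43 → quotient 5, remainder 38
43 ÷ 38 → quotient 1, remainder 5
38 ÷ 5 → quotient 7, remainder 3
5 ÷ 3 → quotient 1, remainder 2
3 ÷ 2 → quotient 1, remainder 1
2 ÷ 1 → quotient 2, remainder 0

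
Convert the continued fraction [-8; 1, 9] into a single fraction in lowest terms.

-71/10

Start with 9.
1 + 1/(9/1) = 1 + 1/9 = 10/9
-8 + 1/(10/9) = -8 + 9/10 = -71/10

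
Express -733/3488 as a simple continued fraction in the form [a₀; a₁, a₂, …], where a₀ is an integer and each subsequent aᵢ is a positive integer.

[-1; 1, 3, 1, 3, 7, 12, 2]

-733 = -1·3488 + 2755, so a_0 = -1
3488 = 1·2755 + 733, so a_1 = 1
2755 = 3·733 + 556, so a_2 = 3
733 = 1·556 + 177, so a_3 = 1
556 = 3·177 + 25, so a_4 = 3
177 = 7·25 + 2, so a_5 = 7
25 = 12·2 + 1, so a_6 = 12
2 = 2·1 + 0, so a_7 = 2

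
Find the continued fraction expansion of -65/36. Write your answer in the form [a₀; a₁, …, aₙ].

Run the Euclidean algorithm, recording each quotient:
-65 = -2·36 + 7, so a_0 = -2
36 = 5·7 + 1, so a_1 = 5
7 = 7·1 + 0, so a_2 = 7

[-2; 5, 7]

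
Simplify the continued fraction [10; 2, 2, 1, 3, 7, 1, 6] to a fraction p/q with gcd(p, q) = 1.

15416/1479

Start with 6.
1 + 1/(6/1) = 1 + 1/6 = 7/6
7 + 1/(7/6) = 7 + 6/7 = 55/7
3 + 1/(55/7) = 3 + 7/55 = 172/55
1 + 1/(172/55) = 1 + 55/172 = 227/172
2 + 1/(227/172) = 2 + 172/227 = 626/227
2 + 1/(626/227) = 2 + 227/626 = 1479/626
10 + 1/(1479/626) = 10 + 626/1479 = 15416/1479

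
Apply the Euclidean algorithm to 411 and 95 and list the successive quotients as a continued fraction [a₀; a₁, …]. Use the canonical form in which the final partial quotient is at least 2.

[4; 3, 15, 2]

⌊411/95⌋ = 4, remainder 31
⌊95/31⌋ = 3, remainder 2
⌊31/2⌋ = 15, remainder 1
⌊2/1⌋ = 2, remainder 0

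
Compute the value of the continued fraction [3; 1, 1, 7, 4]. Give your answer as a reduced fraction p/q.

a_0 = 3: 3/1
a_1 = 1: 4/1
a_2 = 1: 7/2
a_3 = 7: 53/15
a_4 = 4: 219/62

219/62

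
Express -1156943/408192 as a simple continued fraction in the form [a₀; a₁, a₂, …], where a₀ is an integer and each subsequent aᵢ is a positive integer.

-1156943 = -3·408192 + 67633, so a_0 = -3
408192 = 6·67633 + 2394, so a_1 = 6
67633 = 28·2394 + 601, so a_2 = 28
2394 = 3·601 + 591, so a_3 = 3
601 = 1·591 + 10, so a_4 = 1
591 = 59·10 + 1, so a_5 = 59
10 = 10·1 + 0, so a_6 = 10

[-3; 6, 28, 3, 1, 59, 10]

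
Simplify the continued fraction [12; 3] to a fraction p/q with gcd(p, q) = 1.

a_0 = 12: 12/1
a_1 = 3: 37/3

37/3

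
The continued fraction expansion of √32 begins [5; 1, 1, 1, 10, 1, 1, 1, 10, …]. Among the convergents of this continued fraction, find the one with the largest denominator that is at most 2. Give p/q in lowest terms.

List convergents until the denominator exceeds the bound:
a_0 = 5: 5/1  (≤ bound)
a_1 = 1: 6/1  (≤ bound)
a_2 = 1: 11/2  (≤ bound)
a_3 = 1: 17/3  (> 2, stop)

11/2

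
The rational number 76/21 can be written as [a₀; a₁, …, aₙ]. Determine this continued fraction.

76 = 3·21 + 13, so a_0 = 3
21 = 1·13 + 8, so a_1 = 1
13 = 1·8 + 5, so a_2 = 1
8 = 1·5 + 3, so a_3 = 1
5 = 1·3 + 2, so a_4 = 1
3 = 1·2 + 1, so a_5 = 1
2 = 2·1 + 0, so a_6 = 2

[3; 1, 1, 1, 1, 1, 2]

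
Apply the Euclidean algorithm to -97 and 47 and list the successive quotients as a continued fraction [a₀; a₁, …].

[-3; 1, 14, 1, 2]

-97 = -3·47 + 44, so a_0 = -3
47 = 1·44 + 3, so a_1 = 1
44 = 14·3 + 2, so a_2 = 14
3 = 1·2 + 1, so a_3 = 1
2 = 2·1 + 0, so a_4 = 2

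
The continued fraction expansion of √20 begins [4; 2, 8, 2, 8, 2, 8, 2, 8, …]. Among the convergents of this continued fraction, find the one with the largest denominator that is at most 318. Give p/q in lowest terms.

a_0 = 4: 4/1  (≤ bound)
a_1 = 2: 9/2  (≤ bound)
a_2 = 8: 76/17  (≤ bound)
a_3 = 2: 161/36  (≤ bound)
a_4 = 8: 1364/305  (≤ bound)
a_5 = 2: 2889/646  (> 318, stop)

1364/305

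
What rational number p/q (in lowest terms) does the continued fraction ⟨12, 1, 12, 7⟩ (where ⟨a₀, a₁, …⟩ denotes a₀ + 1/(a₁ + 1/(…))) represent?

Work from the innermost term outward:
Start with 7.
12 + 1/(7/1) = 12 + 1/7 = 85/7
1 + 1/(85/7) = 1 + 7/85 = 92/85
12 + 1/(92/85) = 12 + 85/92 = 1189/92

1189/92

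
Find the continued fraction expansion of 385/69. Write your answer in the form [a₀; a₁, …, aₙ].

Repeatedly divide and take the remainder:
385 ÷ 69 → quotient 5, remainder 40
69 ÷ 40 → quotient 1, remainder 29
40 ÷ 29 → quotient 1, remainder 11
29 ÷ 11 → quotient 2, remainder 7
11 ÷ 7 → quotient 1, remainder 4
7 ÷ 4 → quotient 1, remainder 3
4 ÷ 3 → quotient 1, remainder 1
3 ÷ 1 → quotient 3, remainder 0

[5; 1, 1, 2, 1, 1, 1, 3]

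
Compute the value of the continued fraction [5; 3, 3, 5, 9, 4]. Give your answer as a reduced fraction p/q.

a_0 = 5: 5/1
a_1 = 3: 16/3
a_2 = 3: 53/10
a_3 = 5: 281/53
a_4 = 9: 2582/487
a_5 = 4: 10609/2001

10609/2001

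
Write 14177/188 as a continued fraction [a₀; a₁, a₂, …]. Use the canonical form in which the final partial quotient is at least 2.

[75; 2, 2, 3, 1, 3, 2]

Apply division with remainder until the remainder is 0:
14177 ÷ 188 → quotient 75, remainder 77
188 ÷ 77 → quotient 2, remainder 34
77 ÷ 34 → quotient 2, remainder 9
34 ÷ 9 → quotient 3, remainder 7
9 ÷ 7 → quotient 1, remainder 2
7 ÷ 2 → quotient 3, remainder 1
2 ÷ 1 → quotient 2, remainder 0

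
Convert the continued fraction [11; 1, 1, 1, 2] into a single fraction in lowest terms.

93/8

Work from the innermost term outward:
Start with 2.
1 + 1/(2/1) = 1 + 1/2 = 3/2
1 + 1/(3/2) = 1 + 2/3 = 5/3
1 + 1/(5/3) = 1 + 3/5 = 8/5
11 + 1/(8/5) = 11 + 5/8 = 93/8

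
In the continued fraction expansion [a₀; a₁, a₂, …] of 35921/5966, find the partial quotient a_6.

11

⌊35921/5966⌋ = 6, remainder 125
⌊5966/125⌋ = 47, remainder 91
⌊125/91⌋ = 1, remainder 34
⌊91/34⌋ = 2, remainder 23
⌊34/23⌋ = 1, remainder 11
⌊23/11⌋ = 2, remainder 1
⌊11/1⌋ = 11, remainder 0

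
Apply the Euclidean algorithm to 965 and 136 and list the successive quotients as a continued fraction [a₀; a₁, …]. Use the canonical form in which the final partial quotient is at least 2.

[7; 10, 2, 6]

Apply division with remainder until the remainder is 0:
⌊965/136⌋ = 7, remainder 13
⌊136/13⌋ = 10, remainder 6
⌊13/6⌋ = 2, remainder 1
⌊6/1⌋ = 6, remainder 0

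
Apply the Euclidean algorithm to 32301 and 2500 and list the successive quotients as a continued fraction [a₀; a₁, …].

[12; 1, 11, 1, 1, 3, 2, 12]

⌊32301/2500⌋ = 12, remainder 2301
⌊2500/2301⌋ = 1, remainder 199
⌊2301/199⌋ = 11, remainder 112
⌊199/112⌋ = 1, remainder 87
⌊112/87⌋ = 1, remainder 25
⌊87/25⌋ = 3, remainder 12
⌊25/12⌋ = 2, remainder 1
⌊12/1⌋ = 12, remainder 0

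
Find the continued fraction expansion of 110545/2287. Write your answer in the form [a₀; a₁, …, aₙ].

[48; 2, 1, 37, 2, 4, 2]

110545 ÷ 2287 → quotient 48, remainder 769
2287 ÷ 769 → quotient 2, remainder 749
769 ÷ 749 → quotient 1, remainder 20
749 ÷ 20 → quotient 37, remainder 9
20 ÷ 9 → quotient 2, remainder 2
9 ÷ 2 → quotient 4, remainder 1
2 ÷ 1 → quotient 2, remainder 0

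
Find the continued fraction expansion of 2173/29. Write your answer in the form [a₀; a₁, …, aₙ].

[74; 1, 13, 2]

2173 ÷ 29 → quotient 74, remainder 27
29 ÷ 27 → quotient 1, remainder 2
27 ÷ 2 → quotient 13, remainder 1
2 ÷ 1 → quotient 2, remainder 0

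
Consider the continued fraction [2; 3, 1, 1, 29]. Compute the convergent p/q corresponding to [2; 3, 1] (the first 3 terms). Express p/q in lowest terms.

9/4

Starting at the tail and folding back:
Start with 1.
3 + 1/(1/1) = 3 + 1/1 = 4/1
2 + 1/(4/1) = 2 + 1/4 = 9/4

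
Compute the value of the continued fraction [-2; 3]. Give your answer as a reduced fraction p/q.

a_0 = -2: -2/1
a_1 = 3: -5/3

-5/3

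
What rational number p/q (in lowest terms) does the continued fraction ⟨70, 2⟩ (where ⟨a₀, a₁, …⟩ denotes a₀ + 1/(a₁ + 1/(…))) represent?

141/2

Use the convergent recurrence hₖ = aₖ·hₖ₋₁ + hₖ₋₂ (and likewise for the denominators kₖ):
a_0 = 70: 70/1
a_1 = 2: 141/2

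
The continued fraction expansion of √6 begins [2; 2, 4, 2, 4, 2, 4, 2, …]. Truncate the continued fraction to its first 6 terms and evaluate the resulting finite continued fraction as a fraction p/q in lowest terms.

485/198

Start with 2.
4 + 1/(2/1) = 4 + 1/2 = 9/2
2 + 1/(9/2) = 2 + 2/9 = 20/9
4 + 1/(20/9) = 4 + 9/20 = 89/20
2 + 1/(89/20) = 2 + 20/89 = 198/89
2 + 1/(198/89) = 2 + 89/198 = 485/198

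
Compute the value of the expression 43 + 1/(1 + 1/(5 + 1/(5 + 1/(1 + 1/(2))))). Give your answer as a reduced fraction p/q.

4603/105

a_0 = 43: 43/1
a_1 = 1: 44/1
a_2 = 5: 263/6
a_3 = 5: 1359/31
a_4 = 1: 1622/37
a_5 = 2: 4603/105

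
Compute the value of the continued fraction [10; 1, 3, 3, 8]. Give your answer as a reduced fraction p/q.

a_0 = 10: 10/1
a_1 = 1: 11/1
a_2 = 3: 43/4
a_3 = 3: 140/13
a_4 = 8: 1163/108

1163/108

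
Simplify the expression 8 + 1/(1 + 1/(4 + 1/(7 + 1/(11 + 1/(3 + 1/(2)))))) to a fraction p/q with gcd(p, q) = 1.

25351/2879

a_0 = 8: 8/1
a_1 = 1: 9/1
a_2 = 4: 44/5
a_3 = 7: 317/36
a_4 = 11: 3531/401
a_5 = 3: 10910/1239
a_6 = 2: 25351/2879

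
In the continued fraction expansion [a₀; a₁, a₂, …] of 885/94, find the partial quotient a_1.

2

Run the Euclidean algorithm, recording each quotient:
⌊885/94⌋ = 9, remainder 39
⌊94/39⌋ = 2, remainder 16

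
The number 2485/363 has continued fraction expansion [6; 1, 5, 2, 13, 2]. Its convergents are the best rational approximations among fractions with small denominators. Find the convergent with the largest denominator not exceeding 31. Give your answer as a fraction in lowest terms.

89/13

a_0 = 6: 6/1  (≤ bound)
a_1 = 1: 7/1  (≤ bound)
a_2 = 5: 41/6  (≤ bound)
a_3 = 2: 89/13  (≤ bound)
a_4 = 13: 1198/175  (> 31, stop)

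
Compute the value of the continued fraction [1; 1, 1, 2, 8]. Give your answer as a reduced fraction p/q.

Compute successive convergents:
a_0 = 1: 1/1
a_1 = 1: 2/1
a_2 = 1: 3/2
a_3 = 2: 8/5
a_4 = 8: 67/42

67/42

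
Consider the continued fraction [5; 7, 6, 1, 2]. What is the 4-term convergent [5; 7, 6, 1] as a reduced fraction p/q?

257/50

a_0 = 5: 5/1
a_1 = 7: 36/7
a_2 = 6: 221/43
a_3 = 1: 257/50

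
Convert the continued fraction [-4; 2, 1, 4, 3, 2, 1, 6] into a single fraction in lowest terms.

Compute successive convergents:
a_0 = -4: -4/1
a_1 = 2: -7/2
a_2 = 1: -11/3
a_3 = 4: -51/14
a_4 = 3: -164/45
a_5 = 2: -379/104
a_6 = 1: -543/149
a_7 = 6: -3637/998

-3637/998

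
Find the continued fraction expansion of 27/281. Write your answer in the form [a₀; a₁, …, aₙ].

27 = 0·281 + 27, so a_0 = 0
281 = 10·27 + 11, so a_1 = 10
27 = 2·11 + 5, so a_2 = 2
11 = 2·5 + 1, so a_3 = 2
5 = 5·1 + 0, so a_4 = 5

[0; 10, 2, 2, 5]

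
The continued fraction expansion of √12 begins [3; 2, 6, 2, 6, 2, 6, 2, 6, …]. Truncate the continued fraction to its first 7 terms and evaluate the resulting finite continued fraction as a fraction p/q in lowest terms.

8733/2521

Start with 6.
2 + 1/(6/1) = 2 + 1/6 = 13/6
6 + 1/(13/6) = 6 + 6/13 = 84/13
2 + 1/(84/13) = 2 + 13/84 = 181/84
6 + 1/(181/84) = 6 + 84/181 = 1170/181
2 + 1/(1170/181) = 2 + 181/1170 = 2521/1170
3 + 1/(2521/1170) = 3 + 1170/2521 = 8733/2521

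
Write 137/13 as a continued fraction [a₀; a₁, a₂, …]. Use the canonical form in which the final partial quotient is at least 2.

[10; 1, 1, 6]

⌊137/13⌋ = 10, remainder 7
⌊13/7⌋ = 1, remainder 6
⌊7/6⌋ = 1, remainder 1
⌊6/1⌋ = 6, remainder 0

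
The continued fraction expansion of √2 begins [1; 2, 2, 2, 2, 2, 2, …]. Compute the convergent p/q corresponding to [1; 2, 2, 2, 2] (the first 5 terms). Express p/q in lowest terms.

Start with 2.
2 + 1/(2/1) = 2 + 1/2 = 5/2
2 + 1/(5/2) = 2 + 2/5 = 12/5
2 + 1/(12/5) = 2 + 5/12 = 29/12
1 + 1/(29/12) = 1 + 12/29 = 41/29

41/29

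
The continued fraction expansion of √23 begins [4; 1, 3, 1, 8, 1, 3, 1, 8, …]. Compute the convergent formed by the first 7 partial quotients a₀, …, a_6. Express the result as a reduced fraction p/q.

916/191

Start with 3.
1 + 1/(3/1) = 1 + 1/3 = 4/3
8 + 1/(4/3) = 8 + 3/4 = 35/4
1 + 1/(35/4) = 1 + 4/35 = 39/35
3 + 1/(39/35) = 3 + 35/39 = 152/39
1 + 1/(152/39) = 1 + 39/152 = 191/152
4 + 1/(191/152) = 4 + 152/191 = 916/191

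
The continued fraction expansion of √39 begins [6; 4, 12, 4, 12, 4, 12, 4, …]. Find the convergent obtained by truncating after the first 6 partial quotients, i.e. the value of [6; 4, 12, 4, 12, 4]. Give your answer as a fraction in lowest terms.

Starting at the tail and folding back:
Start with 4.
12 + 1/(4/1) = 12 + 1/4 = 49/4
4 + 1/(49/4) = 4 + 4/49 = 200/49
12 + 1/(200/49) = 12 + 49/200 = 2449/200
4 + 1/(2449/200) = 4 + 200/2449 = 9996/2449
6 + 1/(9996/2449) = 6 + 2449/9996 = 62425/9996

62425/9996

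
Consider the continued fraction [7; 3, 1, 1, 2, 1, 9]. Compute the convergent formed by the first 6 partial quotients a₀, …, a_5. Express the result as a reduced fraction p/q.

Collapse the nested fraction from the inside out:
Start with 1.
2 + 1/(1/1) = 2 + 1/1 = 3/1
1 + 1/(3/1) = 1 + 1/3 = 4/3
1 + 1/(4/3) = 1 + 3/4 = 7/4
3 + 1/(7/4) = 3 + 4/7 = 25/7
7 + 1/(25/7) = 7 + 7/25 = 182/25

182/25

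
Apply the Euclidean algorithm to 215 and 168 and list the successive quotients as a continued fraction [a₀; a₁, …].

[1; 3, 1, 1, 2, 1, 6]

⌊215/168⌋ = 1, remainder 47
⌊168/47⌋ = 3, remainder 27
⌊47/27⌋ = 1, remainder 20
⌊27/20⌋ = 1, remainder 7
⌊20/7⌋ = 2, remainder 6
⌊7/6⌋ = 1, remainder 1
⌊6/1⌋ = 6, remainder 0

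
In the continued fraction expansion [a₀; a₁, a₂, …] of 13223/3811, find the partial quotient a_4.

⌊13223/3811⌋ = 3, remainder 1790
⌊3811/1790⌋ = 2, remainder 231
⌊1790/231⌋ = 7, remainder 173
⌊231/173⌋ = 1, remainder 58
⌊173/58⌋ = 2, remainder 57

2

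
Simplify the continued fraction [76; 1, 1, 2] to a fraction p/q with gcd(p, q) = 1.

383/5

Start with 2.
1 + 1/(2/1) = 1 + 1/2 = 3/2
1 + 1/(3/2) = 1 + 2/3 = 5/3
76 + 1/(5/3) = 76 + 3/5 = 383/5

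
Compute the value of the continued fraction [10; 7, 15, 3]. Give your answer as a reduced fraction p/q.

3296/325

Start with 3.
15 + 1/(3/1) = 15 + 1/3 = 46/3
7 + 1/(46/3) = 7 + 3/46 = 325/46
10 + 1/(325/46) = 10 + 46/325 = 3296/325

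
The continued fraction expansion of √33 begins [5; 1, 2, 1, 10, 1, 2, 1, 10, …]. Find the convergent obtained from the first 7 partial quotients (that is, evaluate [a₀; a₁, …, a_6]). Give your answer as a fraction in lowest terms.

Build up convergents one term at a time:
a_0 = 5: 5/1
a_1 = 1: 6/1
a_2 = 2: 17/3
a_3 = 1: 23/4
a_4 = 10: 247/43
a_5 = 1: 270/47
a_6 = 2: 787/137

787/137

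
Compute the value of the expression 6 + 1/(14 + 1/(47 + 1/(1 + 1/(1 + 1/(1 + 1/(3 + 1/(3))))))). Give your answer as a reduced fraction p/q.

145991/24046

Start with 3.
3 + 1/(3/1) = 3 + 1/3 = 10/3
1 + 1/(10/3) = 1 + 3/10 = 13/10
1 + 1/(13/10) = 1 + 10/13 = 23/13
1 + 1/(23/13) = 1 + 13/23 = 36/23
47 + 1/(36/23) = 47 + 23/36 = 1715/36
14 + 1/(1715/36) = 14 + 36/1715 = 24046/1715
6 + 1/(24046/1715) = 6 + 1715/24046 = 145991/24046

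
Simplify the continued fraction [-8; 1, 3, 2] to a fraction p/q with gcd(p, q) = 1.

Compute successive convergents:
a_0 = -8: -8/1
a_1 = 1: -7/1
a_2 = 3: -29/4
a_3 = 2: -65/9

-65/9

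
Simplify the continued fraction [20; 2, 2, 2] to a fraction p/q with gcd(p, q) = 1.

Compute successive convergents:
a_0 = 20: 20/1
a_1 = 2: 41/2
a_2 = 2: 102/5
a_3 = 2: 245/12

245/12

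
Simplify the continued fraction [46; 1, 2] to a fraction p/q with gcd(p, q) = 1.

140/3

a_0 = 46: 46/1
a_1 = 1: 47/1
a_2 = 2: 140/3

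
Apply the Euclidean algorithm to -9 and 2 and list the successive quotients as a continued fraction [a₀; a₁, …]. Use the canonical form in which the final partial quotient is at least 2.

[-5; 2]

Apply division with remainder until the remainder is 0:
-9 ÷ 2 → quotient -5, remainder 1
2 ÷ 1 → quotient 2, remainder 0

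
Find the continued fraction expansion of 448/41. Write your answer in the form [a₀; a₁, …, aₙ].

Repeatedly divide and take the remainder:
⌊448/41⌋ = 10, remainder 38
⌊41/38⌋ = 1, remainder 3
⌊38/3⌋ = 12, remainder 2
⌊3/2⌋ = 1, remainder 1
⌊2/1⌋ = 2, remainder 0

[10; 1, 12, 1, 2]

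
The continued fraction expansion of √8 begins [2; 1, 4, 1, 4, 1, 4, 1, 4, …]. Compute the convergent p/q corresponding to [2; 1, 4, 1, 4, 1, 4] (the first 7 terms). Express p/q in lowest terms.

Build up convergents one term at a time:
a_0 = 2: 2/1
a_1 = 1: 3/1
a_2 = 4: 14/5
a_3 = 1: 17/6
a_4 = 4: 82/29
a_5 = 1: 99/35
a_6 = 4: 478/169

478/169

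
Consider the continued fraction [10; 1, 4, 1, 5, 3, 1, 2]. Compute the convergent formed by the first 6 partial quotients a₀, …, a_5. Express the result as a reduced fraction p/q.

1202/111

a_0 = 10: 10/1
a_1 = 1: 11/1
a_2 = 4: 54/5
a_3 = 1: 65/6
a_4 = 5: 379/35
a_5 = 3: 1202/111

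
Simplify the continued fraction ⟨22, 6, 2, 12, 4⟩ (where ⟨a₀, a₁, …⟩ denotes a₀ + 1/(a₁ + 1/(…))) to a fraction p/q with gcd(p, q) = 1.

Start with 4.
12 + 1/(4/1) = 12 + 1/4 = 49/4
2 + 1/(49/4) = 2 + 4/49 = 102/49
6 + 1/(102/49) = 6 + 49/102 = 661/102
22 + 1/(661/102) = 22 + 102/661 = 14644/661

14644/661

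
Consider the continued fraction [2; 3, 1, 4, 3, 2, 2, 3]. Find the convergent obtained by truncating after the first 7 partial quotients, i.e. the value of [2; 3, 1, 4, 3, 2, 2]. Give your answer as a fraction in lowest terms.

776/343

Collapse the nested fraction from the inside out:
Start with 2.
2 + 1/(2/1) = 2 + 1/2 = 5/2
3 + 1/(5/2) = 3 + 2/5 = 17/5
4 + 1/(17/5) = 4 + 5/17 = 73/17
1 + 1/(73/17) = 1 + 17/73 = 90/73
3 + 1/(90/73) = 3 + 73/90 = 343/90
2 + 1/(343/90) = 2 + 90/343 = 776/343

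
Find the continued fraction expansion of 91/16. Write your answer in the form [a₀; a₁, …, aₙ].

Run the Euclidean algorithm, recording each quotient:
91 ÷ 16 → quotient 5, remainder 11
16 ÷ 11 → quotient 1, remainder 5
11 ÷ 5 → quotient 2, remainder 1
5 ÷ 1 → quotient 5, remainder 0

[5; 1, 2, 5]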